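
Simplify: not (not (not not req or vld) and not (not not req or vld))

not (not (not not req or vld) and not (not not req or vld))
= not not req or vld or not not req or vld   — De Morgan
= not not req or vld   — idempotence
= req or vld   — double negation

req or vld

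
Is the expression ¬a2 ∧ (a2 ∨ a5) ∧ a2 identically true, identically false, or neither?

identically false

¬a2 ∧ (a2 ∨ a5) ∧ a2
= ¬a2 ∧ a2   (absorption)
= False   (complement)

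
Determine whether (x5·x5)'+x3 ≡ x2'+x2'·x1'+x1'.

No

E1: (x5·x5)'+x3
    = x5'+x3
E2: x2'+x2'·x1'+x1'
    = x2'+x1'
These differ: at x1=1, x2=1, x3=0, x5=0, E1 = 1 but E2 = 0.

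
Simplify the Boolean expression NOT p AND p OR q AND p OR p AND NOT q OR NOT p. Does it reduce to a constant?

NOT p AND p OR q AND p OR p AND NOT q OR NOT p
= NOT p AND p OR p OR NOT p   — distribution
= p OR NOT p   — complement / identity
= TRUE   — complement

TRUE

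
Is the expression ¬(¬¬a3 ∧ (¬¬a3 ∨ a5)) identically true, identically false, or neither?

¬(¬¬a3 ∧ (¬¬a3 ∨ a5))
= ¬(a3 ∧ (¬¬a3 ∨ a5))
= ¬(a3 ∧ (a3 ∨ a5))
= ¬a3
This depends on a3, so it is not a constant.

neither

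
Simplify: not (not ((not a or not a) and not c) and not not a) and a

not (not ((not a or not a) and not c) and not not a) and a
= ((not a or not a) and not c or not a) and a   [De Morgan]
= (not a and not c or not a) and a   [idempotence]
= not a and a   [absorption]
= False   [complement]

False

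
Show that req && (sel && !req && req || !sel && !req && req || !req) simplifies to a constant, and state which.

false

req && (sel && !req && req || !sel && !req && req || !req)
= req && (!req && req || !req)   (distribution)
= req && !req   (complement / identity)
= false   (complement)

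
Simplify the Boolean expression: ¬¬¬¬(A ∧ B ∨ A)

¬¬¬¬(A ∧ B ∨ A)
= ¬¬¬¬A   [absorption]
= ¬¬A   [double negation]
= A   [double negation]

A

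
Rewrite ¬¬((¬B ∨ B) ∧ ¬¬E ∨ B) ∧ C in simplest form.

¬¬((¬B ∨ B) ∧ ¬¬E ∨ B) ∧ C
= ¬¬(¬¬E ∨ B) ∧ C   (complement / identity)
= ¬¬(E ∨ B) ∧ C   (double negation)
= (E ∨ B) ∧ C   (double negation)

(E ∨ B) ∧ C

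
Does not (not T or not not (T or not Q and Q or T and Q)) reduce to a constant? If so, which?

not (not T or not not (T or not Q and Q or T and Q))
= not (not T or not not (T or T and Q))
= T and not (T or T and Q)
= T and not T
= False

yes, False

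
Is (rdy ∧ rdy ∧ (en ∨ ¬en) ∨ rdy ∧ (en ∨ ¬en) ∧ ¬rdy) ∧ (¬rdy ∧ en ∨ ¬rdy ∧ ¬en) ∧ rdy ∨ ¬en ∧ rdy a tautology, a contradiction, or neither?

(rdy ∧ rdy ∧ (en ∨ ¬en) ∨ rdy ∧ (en ∨ ¬en) ∧ ¬rdy) ∧ (¬rdy ∧ en ∨ ¬rdy ∧ ¬en) ∧ rdy ∨ ¬en ∧ rdy
= rdy ∧ ((rdy ∧ rdy ∧ (en ∨ ¬en) ∨ rdy ∧ (en ∨ ¬en) ∧ ¬rdy) ∧ (¬rdy ∧ en ∨ ¬rdy ∧ ¬en) ∨ ¬en)   — distribution
= rdy ∧ (rdy ∧ (en ∨ ¬en) ∧ (¬rdy ∧ en ∨ ¬rdy ∧ ¬en) ∨ ¬en)   — distribution
= rdy ∧ (rdy ∧ (¬rdy ∧ en ∨ ¬rdy ∧ ¬en) ∨ ¬en)   — complement / identity
= rdy ∧ (rdy ∧ ¬rdy ∨ ¬en)   — distribution
= rdy ∧ ¬en   — complement / identity
This depends on en, rdy, so it is not a constant.

neither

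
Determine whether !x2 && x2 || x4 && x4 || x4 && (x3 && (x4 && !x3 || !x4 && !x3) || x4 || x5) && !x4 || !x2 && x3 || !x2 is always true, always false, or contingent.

contingent

!x2 && x2 || x4 && x4 || x4 && (x3 && (x4 && !x3 || !x4 && !x3) || x4 || x5) && !x4 || !x2 && x3 || !x2
= !x2 && x2 || x4 && x4 || x4 && (x3 && !x3 || x4 || x5) && !x4 || !x2 && x3 || !x2
= !x2 && x2 || x4 && x4 || x4 && (x4 || x5) && !x4 || !x2 && x3 || !x2
= !x2 && x2 || x4 && x4 || x4 && !x4 || !x2 && x3 || !x2
= !x2 && x2 || x4 && x4 || x4 && !x4 || !x2
= !x2 && x2 || x4 || !x2
= x4 || !x2
This depends on x2, x4, so it is not a constant.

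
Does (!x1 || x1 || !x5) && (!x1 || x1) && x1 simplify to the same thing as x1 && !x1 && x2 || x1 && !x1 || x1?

Yes

E1: (!x1 || x1 || !x5) && (!x1 || x1) && x1
    = (!x1 || x1) && x1
    = x1
E2: x1 && !x1 && x2 || x1 && !x1 || x1
    = x1 && !x1 || x1
    = x1
Both reduce to x1, so they are equivalent.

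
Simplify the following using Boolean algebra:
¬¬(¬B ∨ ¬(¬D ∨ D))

¬B

¬¬(¬B ∨ ¬(¬D ∨ D))
= ¬(B ∧ (¬D ∨ D))   [De Morgan]
= ¬B   [complement / identity]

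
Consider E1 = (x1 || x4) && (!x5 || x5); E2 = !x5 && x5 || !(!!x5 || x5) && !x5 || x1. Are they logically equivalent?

No

E1: (x1 || x4) && (!x5 || x5)
    = x1 || x4   — complement / identity
E2: !x5 && x5 || !(!!x5 || x5) && !x5 || x1
    = !x5 && x5 || !(x5 || x5) && !x5 || x1   — double negation
    = !x5 && x5 || !x5 && !x5 || x1   — idempotence
    = !x5 || x1   — distribution
These differ: at x1=0, x4=0, x5=0, E1 = 0 but E2 = 1.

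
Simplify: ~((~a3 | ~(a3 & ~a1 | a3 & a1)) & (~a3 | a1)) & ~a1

a3 & ~a1

~((~a3 | ~(a3 & ~a1 | a3 & a1)) & (~a3 | a1)) & ~a1
= ~(~a3 | ~(a3 & ~a1 | a3 & a1) & a1) & ~a1   — distribution
= ~(~a3 | ~a3 & a1) & ~a1   — distribution
= ~~a3 & ~a1   — absorption
= a3 & ~a1   — double negation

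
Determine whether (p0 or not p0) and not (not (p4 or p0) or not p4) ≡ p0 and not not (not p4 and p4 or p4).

E1: (p0 or not p0) and not (not (p4 or p0) or not p4)
    = (p0 or not p0) and (p4 or p0) and p4
    = (p4 or p0) and p4
    = p4
E2: p0 and not not (not p4 and p4 or p4)
    = p0 and not not p4
    = p0 and p4
These differ: at p0=0, p4=1, E1 = 1 but E2 = 0.

No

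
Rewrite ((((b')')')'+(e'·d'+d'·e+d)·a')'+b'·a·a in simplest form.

((((b')')')'+(e'·d'+d'·e+d)·a')'+b'·a·a
= ((b')'+(e'·d'+d'·e+d)·a')'+b'·a·a   — double negation
= ((b')'+(d'+d)·a')'+b'·a·a   — distribution
= ((b')'+a')'+b'·a·a   — complement / identity
= ((b')'+a')'+b'·a   — idempotence
= b'·a+b'·a   — De Morgan
= b'·a   — idempotence

b'·a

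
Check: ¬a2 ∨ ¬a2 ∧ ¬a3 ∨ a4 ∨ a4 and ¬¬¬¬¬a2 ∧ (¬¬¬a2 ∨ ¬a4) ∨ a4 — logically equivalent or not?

E1: ¬a2 ∨ ¬a2 ∧ ¬a3 ∨ a4 ∨ a4
    = ¬a2 ∨ a4 ∨ a4   (absorption)
    = ¬a2 ∨ a4   (idempotence)
E2: ¬¬¬¬¬a2 ∧ (¬¬¬a2 ∨ ¬a4) ∨ a4
    = ¬¬¬a2 ∧ (¬¬¬a2 ∨ ¬a4) ∨ a4   (double negation)
    = ¬¬¬a2 ∨ a4   (absorption)
    = ¬a2 ∨ a4   (double negation)
Both reduce to ¬a2 ∨ a4, so they are equivalent.

Yes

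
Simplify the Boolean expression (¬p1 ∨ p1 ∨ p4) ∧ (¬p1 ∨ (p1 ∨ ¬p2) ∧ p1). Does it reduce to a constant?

(¬p1 ∨ p1 ∨ p4) ∧ (¬p1 ∨ (p1 ∨ ¬p2) ∧ p1)
= (¬p1 ∨ p1 ∨ p4) ∧ (¬p1 ∨ p1)   (absorption)
= ¬p1 ∨ p1   (absorption)
= True   (complement)

True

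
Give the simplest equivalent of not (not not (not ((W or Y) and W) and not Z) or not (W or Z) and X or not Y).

not (not not (not ((W or Y) and W) and not Z) or not (W or Z) and X or not Y)
= not (not ((W or Y) and W or Z) or not (W or Z) and X or not Y)   (De Morgan)
= not (not (W or Z) or not (W or Z) and X or not Y)   (absorption)
= not (not (W or Z) or not Y)   (absorption)
= (W or Z) and Y   (De Morgan)

(W or Z) and Y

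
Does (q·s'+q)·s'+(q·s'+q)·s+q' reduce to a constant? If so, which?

(q·s'+q)·s'+(q·s'+q)·s+q'
= q·s'+q+q'   — distribution
= q+q'   — absorption
= 1   — complement

yes, True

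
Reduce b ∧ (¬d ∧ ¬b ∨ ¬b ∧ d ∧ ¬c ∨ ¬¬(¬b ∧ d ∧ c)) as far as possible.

b ∧ (¬d ∧ ¬b ∨ ¬b ∧ d ∧ ¬c ∨ ¬¬(¬b ∧ d ∧ c))
= b ∧ (¬d ∧ ¬b ∨ ¬b ∧ d ∧ ¬c ∨ ¬b ∧ d ∧ c)   (double negation)
= b ∧ (¬d ∧ ¬b ∨ ¬b ∧ d)   (distribution)
= b ∧ ¬b   (distribution)
= False   (complement)

False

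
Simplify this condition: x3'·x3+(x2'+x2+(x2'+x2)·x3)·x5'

x5'

x3'·x3+(x2'+x2+(x2'+x2)·x3)·x5'
= (x2'+x2+(x2'+x2)·x3)·x5'   — complement / identity
= (x2'+x2)·x5'   — absorption
= x5'   — complement / identity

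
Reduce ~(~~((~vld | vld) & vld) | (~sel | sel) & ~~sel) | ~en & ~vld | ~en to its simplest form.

~vld & ~sel | ~en

~(~~((~vld | vld) & vld) | (~sel | sel) & ~~sel) | ~en & ~vld | ~en
= ~(~~((~vld | vld) & vld) | ~~sel) | ~en & ~vld | ~en   — complement / identity
= ~(~~((~vld | vld) & vld) | ~~sel) | ~en   — absorption
= ~(~~vld | ~~sel) | ~en   — complement / identity
= ~vld & ~sel | ~en   — De Morgan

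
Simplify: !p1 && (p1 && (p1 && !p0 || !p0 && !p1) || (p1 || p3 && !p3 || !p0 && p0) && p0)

!p1 && (p1 && (p1 && !p0 || !p0 && !p1) || (p1 || p3 && !p3 || !p0 && p0) && p0)
= !p1 && (p1 && !p0 || (p1 || p3 && !p3 || !p0 && p0) && p0)   — distribution
= !p1 && (p1 && !p0 || (p1 || !p0 && p0) && p0)   — complement / identity
= !p1 && (p1 && !p0 || p1 && p0)   — complement / identity
= !p1 && p1   — distribution
= false   — complement

false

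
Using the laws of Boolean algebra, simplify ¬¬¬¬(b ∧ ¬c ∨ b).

¬¬¬¬(b ∧ ¬c ∨ b)
= ¬¬¬¬b   — absorption
= ¬¬b   — double negation
= b   — double negation

b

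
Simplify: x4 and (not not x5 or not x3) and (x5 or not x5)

x4 and (x5 or not x3)

x4 and (not not x5 or not x3) and (x5 or not x5)
= x4 and (not not x5 or not x3)   (complement / identity)
= x4 and (x5 or not x3)   (double negation)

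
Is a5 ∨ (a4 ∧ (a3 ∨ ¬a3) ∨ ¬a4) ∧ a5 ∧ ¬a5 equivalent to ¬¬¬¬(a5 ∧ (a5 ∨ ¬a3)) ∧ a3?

No

E1: a5 ∨ (a4 ∧ (a3 ∨ ¬a3) ∨ ¬a4) ∧ a5 ∧ ¬a5
    = a5 ∨ (a4 ∨ ¬a4) ∧ a5 ∧ ¬a5   (complement / identity)
    = a5 ∨ a5 ∧ ¬a5   (complement / identity)
    = a5   (complement / identity)
E2: ¬¬¬¬(a5 ∧ (a5 ∨ ¬a3)) ∧ a3
    = ¬¬(a5 ∧ (a5 ∨ ¬a3)) ∧ a3   (double negation)
    = a5 ∧ (a5 ∨ ¬a3) ∧ a3   (double negation)
    = a5 ∧ a3   (absorption)
These differ: at a3=0, a4=0, a5=1, E1 = 1 but E2 = 0.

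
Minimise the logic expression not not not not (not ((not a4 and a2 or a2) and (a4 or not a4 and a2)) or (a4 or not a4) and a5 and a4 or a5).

not a2 or a5

not not not not (not ((not a4 and a2 or a2) and (a4 or not a4 and a2)) or (a4 or not a4) and a5 and a4 or a5)
= not not not not (not (not a4 and a2 or a2 and a4) or (a4 or not a4) and a5 and a4 or a5)   (distribution)
= not not not not (not a2 or (a4 or not a4) and a5 and a4 or a5)   (distribution)
= not not (not a2 or (a4 or not a4) and a5 and a4 or a5)   (double negation)
= not not (not a2 or a5 and a4 or a5)   (complement / identity)
= not not (not a2 or a5)   (absorption)
= not a2 or a5   (double negation)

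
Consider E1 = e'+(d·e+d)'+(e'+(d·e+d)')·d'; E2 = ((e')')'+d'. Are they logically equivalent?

E1: e'+(d·e+d)'+(e'+(d·e+d)')·d'
    = e'+(d·e+d)'   — absorption
    = e'+d'   — absorption
E2: ((e')')'+d'
    = e'+d'   — double negation
Both reduce to e'+d', so they are equivalent.

Yes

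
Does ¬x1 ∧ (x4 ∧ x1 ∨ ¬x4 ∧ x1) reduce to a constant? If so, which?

¬x1 ∧ (x4 ∧ x1 ∨ ¬x4 ∧ x1)
= ¬x1 ∧ x1   — distribution
= False   — complement

yes, False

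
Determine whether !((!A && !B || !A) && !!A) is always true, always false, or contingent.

!((!A && !B || !A) && !!A)
= !(!A && !!A)   [absorption]
= A || !A   [De Morgan]
= true   [complement]

always true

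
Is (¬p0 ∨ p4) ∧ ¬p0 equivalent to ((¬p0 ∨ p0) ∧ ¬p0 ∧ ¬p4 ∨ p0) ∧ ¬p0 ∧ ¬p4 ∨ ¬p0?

E1: (¬p0 ∨ p4) ∧ ¬p0
    = ¬p0   [absorption]
E2: ((¬p0 ∨ p0) ∧ ¬p0 ∧ ¬p4 ∨ p0) ∧ ¬p0 ∧ ¬p4 ∨ ¬p0
    = (¬p0 ∧ ¬p4 ∨ p0) ∧ ¬p0 ∧ ¬p4 ∨ ¬p0   [complement / identity]
    = ¬p0 ∧ ¬p4 ∨ ¬p0   [absorption]
    = ¬p0   [absorption]
Both reduce to ¬p0, so they are equivalent.

Yes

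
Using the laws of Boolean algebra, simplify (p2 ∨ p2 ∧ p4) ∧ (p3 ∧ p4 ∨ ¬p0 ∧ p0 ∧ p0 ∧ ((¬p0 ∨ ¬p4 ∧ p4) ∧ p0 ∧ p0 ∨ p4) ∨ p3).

p2 ∧ p3

(p2 ∨ p2 ∧ p4) ∧ (p3 ∧ p4 ∨ ¬p0 ∧ p0 ∧ p0 ∧ ((¬p0 ∨ ¬p4 ∧ p4) ∧ p0 ∧ p0 ∨ p4) ∨ p3)
= (p2 ∨ p2 ∧ p4) ∧ (p3 ∧ p4 ∨ ¬p0 ∧ p0 ∧ p0 ∧ (¬p0 ∧ p0 ∧ p0 ∨ p4) ∨ p3)   — complement / identity
= p2 ∧ (p3 ∧ p4 ∨ ¬p0 ∧ p0 ∧ p0 ∧ (¬p0 ∧ p0 ∧ p0 ∨ p4) ∨ p3)   — absorption
= p2 ∧ (p3 ∧ p4 ∨ ¬p0 ∧ p0 ∧ p0 ∨ p3)   — absorption
= p2 ∧ (p3 ∧ p4 ∨ ¬p0 ∧ p0 ∨ p3)   — idempotence
= p2 ∧ (p3 ∧ p4 ∨ p3)   — complement / identity
= p2 ∧ p3   — absorption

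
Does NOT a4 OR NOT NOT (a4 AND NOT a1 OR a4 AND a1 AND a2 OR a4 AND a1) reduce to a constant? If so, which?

yes, True

NOT a4 OR NOT NOT (a4 AND NOT a1 OR a4 AND a1 AND a2 OR a4 AND a1)
= NOT a4 OR NOT NOT (a4 AND NOT a1 OR a4 AND a1)
= NOT a4 OR NOT NOT a4
= NOT a4 OR a4
= TRUE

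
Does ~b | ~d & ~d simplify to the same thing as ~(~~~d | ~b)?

No

E1: ~b | ~d & ~d
    = ~b | ~d
E2: ~(~~~d | ~b)
    = ~~d & b
    = d & b
These differ: at b=0, d=0, E1 = 1 but E2 = 0.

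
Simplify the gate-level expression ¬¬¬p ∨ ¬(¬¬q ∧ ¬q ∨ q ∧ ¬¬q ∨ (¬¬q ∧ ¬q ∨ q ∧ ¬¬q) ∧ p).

¬¬¬p ∨ ¬(¬¬q ∧ ¬q ∨ q ∧ ¬¬q ∨ (¬¬q ∧ ¬q ∨ q ∧ ¬¬q) ∧ p)
= ¬p ∨ ¬(¬¬q ∧ ¬q ∨ q ∧ ¬¬q ∨ (¬¬q ∧ ¬q ∨ q ∧ ¬¬q) ∧ p)
= ¬p ∨ ¬(¬¬q ∧ ¬q ∨ q ∧ ¬¬q)
= ¬p ∨ ¬¬¬q
= ¬p ∨ ¬q

¬p ∨ ¬q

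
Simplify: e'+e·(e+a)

e'+e·(e+a)
= e'+e   — absorption
= 1   — complement

1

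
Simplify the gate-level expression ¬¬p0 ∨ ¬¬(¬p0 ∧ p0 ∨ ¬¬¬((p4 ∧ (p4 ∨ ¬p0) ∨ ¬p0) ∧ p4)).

¬¬p0 ∨ ¬¬(¬p0 ∧ p0 ∨ ¬¬¬((p4 ∧ (p4 ∨ ¬p0) ∨ ¬p0) ∧ p4))
= ¬¬p0 ∨ ¬¬¬¬¬((p4 ∧ (p4 ∨ ¬p0) ∨ ¬p0) ∧ p4)
= p0 ∨ ¬¬¬¬¬((p4 ∧ (p4 ∨ ¬p0) ∨ ¬p0) ∧ p4)
= p0 ∨ ¬¬¬((p4 ∧ (p4 ∨ ¬p0) ∨ ¬p0) ∧ p4)
= p0 ∨ ¬((p4 ∧ (p4 ∨ ¬p0) ∨ ¬p0) ∧ p4)
= p0 ∨ ¬((p4 ∨ ¬p0) ∧ p4)
= p0 ∨ ¬p4

p0 ∨ ¬p4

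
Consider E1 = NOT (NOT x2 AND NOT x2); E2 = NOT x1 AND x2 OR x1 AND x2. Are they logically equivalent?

E1: NOT (NOT x2 AND NOT x2)
    = x2 OR x2
    = x2
E2: NOT x1 AND x2 OR x1 AND x2
    = x2
Both reduce to x2, so they are equivalent.

Yes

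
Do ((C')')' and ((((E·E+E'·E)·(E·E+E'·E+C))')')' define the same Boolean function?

No

E1: ((C')')'
    = C'
E2: ((((E·E+E'·E)·(E·E+E'·E+C))')')'
    = (((E·E+E'·E)')')'
    = ((E')')'
    = E'
These differ: at C=1, E=0, E1 = 0 but E2 = 1.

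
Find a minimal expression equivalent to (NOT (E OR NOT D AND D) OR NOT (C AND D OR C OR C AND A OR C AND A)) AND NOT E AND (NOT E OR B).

(NOT (E OR NOT D AND D) OR NOT (C AND D OR C OR C AND A OR C AND A)) AND NOT E AND (NOT E OR B)
= (NOT (E OR NOT D AND D) OR NOT (C AND D OR C OR C AND A OR C AND A)) AND NOT E   (absorption)
= (NOT (E OR NOT D AND D) OR NOT (C AND D OR C OR C AND A)) AND NOT E   (idempotence)
= (NOT (E OR NOT D AND D) OR NOT (C AND D OR C)) AND NOT E   (absorption)
= (NOT (E OR NOT D AND D) OR NOT C) AND NOT E   (absorption)
= (NOT E OR NOT C) AND NOT E   (complement / identity)
= NOT E   (absorption)

NOT E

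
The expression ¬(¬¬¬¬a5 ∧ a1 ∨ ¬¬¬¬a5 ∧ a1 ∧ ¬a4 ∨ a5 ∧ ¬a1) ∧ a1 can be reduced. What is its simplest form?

¬(¬¬¬¬a5 ∧ a1 ∨ ¬¬¬¬a5 ∧ a1 ∧ ¬a4 ∨ a5 ∧ ¬a1) ∧ a1
= ¬(¬¬¬¬a5 ∧ a1 ∨ a5 ∧ ¬a1) ∧ a1   [absorption]
= ¬(¬¬a5 ∧ a1 ∨ a5 ∧ ¬a1) ∧ a1   [double negation]
= ¬(a5 ∧ a1 ∨ a5 ∧ ¬a1) ∧ a1   [double negation]
= ¬a5 ∧ a1   [distribution]

¬a5 ∧ a1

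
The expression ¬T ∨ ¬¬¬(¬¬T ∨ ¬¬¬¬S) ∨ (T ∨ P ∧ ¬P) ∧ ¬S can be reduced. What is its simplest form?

¬T ∨ ¬S

¬T ∨ ¬¬¬(¬¬T ∨ ¬¬¬¬S) ∨ (T ∨ P ∧ ¬P) ∧ ¬S
= ¬T ∨ ¬¬¬(¬¬T ∨ ¬¬S) ∨ (T ∨ P ∧ ¬P) ∧ ¬S
= ¬T ∨ ¬(¬¬T ∨ ¬¬S) ∨ (T ∨ P ∧ ¬P) ∧ ¬S
= ¬T ∨ ¬(¬¬T ∨ ¬¬S) ∨ T ∧ ¬S
= ¬T ∨ ¬T ∧ ¬S ∨ T ∧ ¬S
= ¬T ∨ ¬S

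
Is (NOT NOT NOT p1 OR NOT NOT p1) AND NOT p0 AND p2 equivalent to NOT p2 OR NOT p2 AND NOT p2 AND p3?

E1: (NOT NOT NOT p1 OR NOT NOT p1) AND NOT p0 AND p2
    = (NOT p1 OR NOT NOT p1) AND NOT p0 AND p2   (double negation)
    = (NOT p1 OR p1) AND NOT p0 AND p2   (double negation)
    = NOT p0 AND p2   (complement / identity)
E2: NOT p2 OR NOT p2 AND NOT p2 AND p3
    = NOT p2 OR NOT p2 AND p3   (idempotence)
    = NOT p2   (absorption)
These differ: at p0=1, p1=0, p2=0, p3=1, E1 = 0 but E2 = 1.

No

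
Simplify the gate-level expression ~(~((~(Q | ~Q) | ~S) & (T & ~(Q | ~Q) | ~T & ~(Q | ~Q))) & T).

~T

~(~((~(Q | ~Q) | ~S) & (T & ~(Q | ~Q) | ~T & ~(Q | ~Q))) & T)
= ~(~((~(Q | ~Q) | ~S) & ~(Q | ~Q)) & T)   (distribution)
= ~(~~(Q | ~Q) & T)   (absorption)
= ~((Q | ~Q) & T)   (double negation)
= ~T   (complement / identity)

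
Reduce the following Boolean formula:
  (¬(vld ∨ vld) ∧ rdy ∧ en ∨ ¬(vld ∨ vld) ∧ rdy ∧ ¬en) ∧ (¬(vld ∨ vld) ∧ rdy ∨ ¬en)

¬vld ∧ rdy

(¬(vld ∨ vld) ∧ rdy ∧ en ∨ ¬(vld ∨ vld) ∧ rdy ∧ ¬en) ∧ (¬(vld ∨ vld) ∧ rdy ∨ ¬en)
= ¬(vld ∨ vld) ∧ rdy ∧ (¬(vld ∨ vld) ∧ rdy ∨ ¬en)   (distribution)
= ¬(vld ∨ vld) ∧ rdy   (absorption)
= ¬vld ∧ rdy   (idempotence)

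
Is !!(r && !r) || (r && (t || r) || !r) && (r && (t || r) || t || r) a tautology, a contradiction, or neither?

!!(r && !r) || (r && (t || r) || !r) && (r && (t || r) || t || r)
= r && !r || (r && (t || r) || !r) && (r && (t || r) || t || r)   [double negation]
= r && !r || r && (t || r) || !r && (t || r)   [distribution]
= r && (t || r) || !r && (t || r)   [complement / identity]
= t || r   [distribution]
This depends on r, t, so it is not a constant.

neither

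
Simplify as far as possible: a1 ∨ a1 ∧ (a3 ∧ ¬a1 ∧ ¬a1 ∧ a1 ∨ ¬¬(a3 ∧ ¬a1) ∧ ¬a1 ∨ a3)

a1 ∨ a1 ∧ (a3 ∧ ¬a1 ∧ ¬a1 ∧ a1 ∨ ¬¬(a3 ∧ ¬a1) ∧ ¬a1 ∨ a3)
= a1 ∨ a1 ∧ (a3 ∧ ¬a1 ∧ ¬a1 ∧ a1 ∨ a3 ∧ ¬a1 ∧ ¬a1 ∨ a3)   — double negation
= a1 ∨ a1 ∧ (a3 ∧ ¬a1 ∧ a1 ∨ a3 ∧ ¬a1 ∧ ¬a1 ∨ a3)   — idempotence
= a1 ∨ a1 ∧ (a3 ∧ ¬a1 ∨ a3)   — distribution
= a1 ∨ a1 ∧ a3   — absorption
= a1   — absorption

a1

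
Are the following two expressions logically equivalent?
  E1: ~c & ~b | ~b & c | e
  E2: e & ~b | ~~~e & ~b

No

E1: ~c & ~b | ~b & c | e
    = ~b | e
E2: e & ~b | ~~~e & ~b
    = e & ~b | ~e & ~b
    = ~b
These differ: at b=1, c=0, e=1, E1 = 1 but E2 = 0.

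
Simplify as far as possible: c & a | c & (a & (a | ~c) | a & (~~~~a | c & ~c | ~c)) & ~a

c & a | c & (a & (a | ~c) | a & (~~~~a | c & ~c | ~c)) & ~a
= c & a | c & (a & (a | ~c) | a & (~~a | c & ~c | ~c)) & ~a   — double negation
= c & a | c & (a & (a | ~c) | a & (~~a | ~c)) & ~a   — complement / identity
= c & a | c & (a & (a | ~c) | a & (a | ~c)) & ~a   — double negation
= c & a | c & a & (a | ~c) & ~a   — idempotence
= c & a | c & a & ~a   — absorption
= c & a   — absorption

c & a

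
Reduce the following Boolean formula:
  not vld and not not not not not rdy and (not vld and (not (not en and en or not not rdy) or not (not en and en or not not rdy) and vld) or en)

not vld and not not not not not rdy and (not vld and (not (not en and en or not not rdy) or not (not en and en or not not rdy) and vld) or en)
= not vld and not not not rdy and (not vld and (not (not en and en or not not rdy) or not (not en and en or not not rdy) and vld) or en)   [double negation]
= not vld and not not not rdy and (not vld and not (not en and en or not not rdy) or en)   [absorption]
= not vld and not not not rdy and (not vld and not not not rdy or en)   [complement / identity]
= not vld and not not not rdy   [absorption]
= not vld and not rdy   [double negation]

not vld and not rdy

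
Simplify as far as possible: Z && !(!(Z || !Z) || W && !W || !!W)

Z && !(!(Z || !Z) || W && !W || !!W)
= Z && !(!(Z || !Z) || !!W)   [complement / identity]
= Z && (Z || !Z) && !W   [De Morgan]
= Z && !W   [complement / identity]

Z && !W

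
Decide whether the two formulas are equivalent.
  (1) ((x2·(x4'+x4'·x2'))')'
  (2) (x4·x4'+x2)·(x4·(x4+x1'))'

Yes

E1: ((x2·(x4'+x4'·x2'))')'
    = x2·(x4'+x4'·x2')
    = x2·x4'
E2: (x4·x4'+x2)·(x4·(x4+x1'))'
    = x2·(x4·(x4+x1'))'
    = x2·x4'
Both reduce to x2·x4', so they are equivalent.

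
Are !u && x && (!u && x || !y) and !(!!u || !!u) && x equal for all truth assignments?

E1: !u && x && (!u && x || !y)
    = !u && x   — absorption
E2: !(!!u || !!u) && x
    = !u && !u && x   — De Morgan
    = !u && x   — idempotence
Both reduce to !u && x, so they are equivalent.

Yes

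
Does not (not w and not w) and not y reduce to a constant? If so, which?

no

not (not w and not w) and not y
= not not w and not y   [idempotence]
= w and not y   [double negation]
This depends on w, y, so it is not a constant.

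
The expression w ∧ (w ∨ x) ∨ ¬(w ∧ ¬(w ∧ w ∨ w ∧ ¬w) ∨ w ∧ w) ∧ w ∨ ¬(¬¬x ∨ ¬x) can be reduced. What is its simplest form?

w ∧ (w ∨ x) ∨ ¬(w ∧ ¬(w ∧ w ∨ w ∧ ¬w) ∨ w ∧ w) ∧ w ∨ ¬(¬¬x ∨ ¬x)
= w ∧ (w ∨ x) ∨ ¬(w ∧ ¬(w ∧ w ∨ w ∧ ¬w) ∨ w ∧ w) ∧ w ∨ ¬x ∧ x
= w ∧ (w ∨ x) ∨ ¬(w ∧ ¬w ∨ w ∧ w) ∧ w ∨ ¬x ∧ x
= w ∧ (w ∨ x) ∨ ¬w ∧ w ∨ ¬x ∧ x
= w ∧ (w ∨ x) ∨ ¬w ∧ w
= w ∧ (w ∨ x)
= w

w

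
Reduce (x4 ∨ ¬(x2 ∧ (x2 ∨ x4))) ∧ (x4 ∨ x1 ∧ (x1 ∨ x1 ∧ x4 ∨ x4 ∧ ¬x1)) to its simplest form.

(x4 ∨ ¬(x2 ∧ (x2 ∨ x4))) ∧ (x4 ∨ x1 ∧ (x1 ∨ x1 ∧ x4 ∨ x4 ∧ ¬x1))
= (x4 ∨ ¬(x2 ∧ (x2 ∨ x4))) ∧ (x4 ∨ x1 ∧ (x1 ∨ x4))   (distribution)
= (x4 ∨ ¬x2) ∧ (x4 ∨ x1 ∧ (x1 ∨ x4))   (absorption)
= (x4 ∨ ¬x2) ∧ (x4 ∨ x1)   (absorption)
= x4 ∨ ¬x2 ∧ x1   (distribution)

x4 ∨ ¬x2 ∧ x1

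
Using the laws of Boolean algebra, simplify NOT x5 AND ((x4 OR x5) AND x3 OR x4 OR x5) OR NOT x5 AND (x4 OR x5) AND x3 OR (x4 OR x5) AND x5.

NOT x5 AND ((x4 OR x5) AND x3 OR x4 OR x5) OR NOT x5 AND (x4 OR x5) AND x3 OR (x4 OR x5) AND x5
= NOT x5 AND (x4 OR x5) OR NOT x5 AND (x4 OR x5) AND x3 OR (x4 OR x5) AND x5   (absorption)
= NOT x5 AND (x4 OR x5) OR (x4 OR x5) AND x5   (absorption)
= x4 OR x5   (distribution)

x4 OR x5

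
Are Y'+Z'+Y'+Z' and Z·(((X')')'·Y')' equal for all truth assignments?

E1: Y'+Z'+Y'+Z'
    = Y'+Z'   (idempotence)
E2: Z·(((X')')'·Y')'
    = Z·((X')'+Y)   (De Morgan)
    = Z·(X+Y)   (double negation)
These differ: at X=0, Y=0, Z=0, E1 = 1 but E2 = 0.

No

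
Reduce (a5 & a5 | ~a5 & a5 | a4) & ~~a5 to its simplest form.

(a5 & a5 | ~a5 & a5 | a4) & ~~a5
= (a5 & a5 | ~a5 & a5 | a4) & a5   — double negation
= (a5 | a4) & a5   — distribution
= a5   — absorption

a5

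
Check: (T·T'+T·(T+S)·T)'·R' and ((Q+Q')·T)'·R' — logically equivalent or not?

Yes

E1: (T·T'+T·(T+S)·T)'·R'
    = (T·T'+T·T)'·R'   (absorption)
    = T'·R'   (distribution)
E2: ((Q+Q')·T)'·R'
    = T'·R'   (complement / identity)
Both reduce to T'·R', so they are equivalent.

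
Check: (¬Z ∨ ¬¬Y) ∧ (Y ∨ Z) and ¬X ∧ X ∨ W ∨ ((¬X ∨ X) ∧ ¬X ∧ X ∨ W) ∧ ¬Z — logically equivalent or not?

No

E1: (¬Z ∨ ¬¬Y) ∧ (Y ∨ Z)
    = (¬Z ∨ Y) ∧ (Y ∨ Z)   (double negation)
    = Y ∨ ¬Z ∧ Z   (distribution)
    = Y   (complement / identity)
E2: ¬X ∧ X ∨ W ∨ ((¬X ∨ X) ∧ ¬X ∧ X ∨ W) ∧ ¬Z
    = ¬X ∧ X ∨ W ∨ (¬X ∧ X ∨ W) ∧ ¬Z   (complement / identity)
    = ¬X ∧ X ∨ W   (absorption)
    = W   (complement / identity)
These differ: at W=1, X=0, Y=0, Z=0, E1 = 0 but E2 = 1.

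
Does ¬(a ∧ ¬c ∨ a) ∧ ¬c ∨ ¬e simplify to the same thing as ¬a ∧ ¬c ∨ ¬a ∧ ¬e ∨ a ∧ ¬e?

E1: ¬(a ∧ ¬c ∨ a) ∧ ¬c ∨ ¬e
    = ¬a ∧ ¬c ∨ ¬e   (absorption)
E2: ¬a ∧ ¬c ∨ ¬a ∧ ¬e ∨ a ∧ ¬e
    = ¬a ∧ ¬c ∨ ¬e   (distribution)
Both reduce to ¬a ∧ ¬c ∨ ¬e, so they are equivalent.

Yes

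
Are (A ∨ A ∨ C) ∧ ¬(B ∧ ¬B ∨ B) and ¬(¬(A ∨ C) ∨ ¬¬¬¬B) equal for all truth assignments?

E1: (A ∨ A ∨ C) ∧ ¬(B ∧ ¬B ∨ B)
    = (A ∨ C) ∧ ¬(B ∧ ¬B ∨ B)   — idempotence
    = (A ∨ C) ∧ ¬B   — complement / identity
E2: ¬(¬(A ∨ C) ∨ ¬¬¬¬B)
    = ¬(¬(A ∨ C) ∨ ¬¬B)   — double negation
    = (A ∨ C) ∧ ¬B   — De Morgan
Both reduce to (A ∨ C) ∧ ¬B, so they are equivalent.

Yes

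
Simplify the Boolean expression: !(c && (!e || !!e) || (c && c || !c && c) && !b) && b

!c && b

!(c && (!e || !!e) || (c && c || !c && c) && !b) && b
= !(c && (!e || e) || (c && c || !c && c) && !b) && b   — double negation
= !(c || (c && c || !c && c) && !b) && b   — complement / identity
= !(c || c && !b) && b   — distribution
= !c && b   — absorption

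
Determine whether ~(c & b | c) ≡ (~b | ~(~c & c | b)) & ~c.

No

E1: ~(c & b | c)
    = ~c
E2: (~b | ~(~c & c | b)) & ~c
    = (~b | ~b) & ~c
    = ~b & ~c
These differ: at b=1, c=0, E1 = 1 but E2 = 0.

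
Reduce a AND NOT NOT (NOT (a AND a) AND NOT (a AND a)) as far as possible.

FALSE

a AND NOT NOT (NOT (a AND a) AND NOT (a AND a))
= a AND NOT NOT NOT (a AND a)   [idempotence]
= a AND NOT NOT NOT a   [idempotence]
= a AND NOT a   [double negation]
= FALSE   [complement]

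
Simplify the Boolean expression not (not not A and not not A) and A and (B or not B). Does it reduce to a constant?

False

not (not not A and not not A) and A and (B or not B)
= not (not not A and not not A) and A   — complement / identity
= not not not A and A   — idempotence
= not A and A   — double negation
= False   — complement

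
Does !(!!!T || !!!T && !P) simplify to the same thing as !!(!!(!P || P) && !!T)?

E1: !(!!!T || !!!T && !P)
    = !!!!T   — absorption
    = !!T   — double negation
    = T   — double negation
E2: !!(!!(!P || P) && !!T)
    = !(!(!P || P) || !T)   — De Morgan
    = (!P || P) && T   — De Morgan
    = T   — complement / identity
Both reduce to T, so they are equivalent.

Yes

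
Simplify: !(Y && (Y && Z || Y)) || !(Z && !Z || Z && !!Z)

!Y || !Z

!(Y && (Y && Z || Y)) || !(Z && !Z || Z && !!Z)
= !(Y && Y) || !(Z && !Z || Z && !!Z)   [absorption]
= !(Y && Y) || !(Z && !Z || Z && Z)   [double negation]
= !Y || !(Z && !Z || Z && Z)   [idempotence]
= !Y || !Z   [distribution]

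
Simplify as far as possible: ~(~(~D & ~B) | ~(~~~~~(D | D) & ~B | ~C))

~D & ~B

~(~(~D & ~B) | ~(~~~~~(D | D) & ~B | ~C))
= ~(~(~D & ~B) | ~(~~~(D | D) & ~B | ~C))
= ~(~(~D & ~B) | ~(~(D | D) & ~B | ~C))
= ~(~(~D & ~B) | ~(~D & ~B | ~C))
= ~D & ~B & (~D & ~B | ~C)
= ~D & ~B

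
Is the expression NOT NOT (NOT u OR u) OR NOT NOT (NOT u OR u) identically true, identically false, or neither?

NOT NOT (NOT u OR u) OR NOT NOT (NOT u OR u)
= NOT NOT (NOT u OR u)   [idempotence]
= NOT u OR u   [double negation]
= TRUE   [complement]

identically true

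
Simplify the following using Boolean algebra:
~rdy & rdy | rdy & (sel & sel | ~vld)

~rdy & rdy | rdy & (sel & sel | ~vld)
= ~rdy & rdy | rdy & (sel | ~vld)   (idempotence)
= rdy & (sel | ~vld)   (complement / identity)

rdy & (sel | ~vld)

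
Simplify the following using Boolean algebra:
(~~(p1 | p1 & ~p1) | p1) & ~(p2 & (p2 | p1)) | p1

p1

(~~(p1 | p1 & ~p1) | p1) & ~(p2 & (p2 | p1)) | p1
= (p1 | p1 & ~p1 | p1) & ~(p2 & (p2 | p1)) | p1   [double negation]
= (p1 | p1 & ~p1 | p1) & ~p2 | p1   [absorption]
= (p1 | p1) & ~p2 | p1   [complement / identity]
= p1 & ~p2 | p1   [idempotence]
= p1   [absorption]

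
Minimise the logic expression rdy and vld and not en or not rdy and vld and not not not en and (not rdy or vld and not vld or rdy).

rdy and vld and not en or not rdy and vld and not not not en and (not rdy or vld and not vld or rdy)
= rdy and vld and not en or not rdy and vld and not en and (not rdy or vld and not vld or rdy)
= rdy and vld and not en or not rdy and vld and not en and (not rdy or rdy)
= rdy and vld and not en or not rdy and vld and not en
= vld and not en

vld and not en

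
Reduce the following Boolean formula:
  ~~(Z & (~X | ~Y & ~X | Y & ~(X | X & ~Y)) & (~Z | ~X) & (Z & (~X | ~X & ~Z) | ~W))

Z & ~X

~~(Z & (~X | ~Y & ~X | Y & ~(X | X & ~Y)) & (~Z | ~X) & (Z & (~X | ~X & ~Z) | ~W))
= ~~(Z & (~X | ~Y & ~X | Y & ~X) & (~Z | ~X) & (Z & (~X | ~X & ~Z) | ~W))   (absorption)
= ~~(Z & (~X | ~X) & (~Z | ~X) & (Z & (~X | ~X & ~Z) | ~W))   (distribution)
= ~~(Z & (~X | ~X & ~Z) & (Z & (~X | ~X & ~Z) | ~W))   (distribution)
= ~~(Z & (~X | ~X & ~Z))   (absorption)
= Z & (~X | ~X & ~Z)   (double negation)
= Z & ~X   (absorption)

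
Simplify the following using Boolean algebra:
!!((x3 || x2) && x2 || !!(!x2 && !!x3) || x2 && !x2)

!!((x3 || x2) && x2 || !!(!x2 && !!x3) || x2 && !x2)
= !!((x3 || x2) && x2 || !x2 && !!x3 || x2 && !x2)   — double negation
= !!((x3 || x2) && x2 || !x2 && x3 || x2 && !x2)   — double negation
= !!((x3 || x2) && x2 || (x3 || x2) && !x2)   — distribution
= !!(x3 || x2)   — distribution
= x3 || x2   — double negation

x3 || x2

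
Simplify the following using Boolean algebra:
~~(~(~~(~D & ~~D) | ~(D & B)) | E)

D & B | E

~~(~(~~(~D & ~~D) | ~(D & B)) | E)
= ~~(~(~(D | ~D) | ~(D & B)) | E)
= ~~((D | ~D) & D & B | E)
= ~~(D & B | E)
= D & B | E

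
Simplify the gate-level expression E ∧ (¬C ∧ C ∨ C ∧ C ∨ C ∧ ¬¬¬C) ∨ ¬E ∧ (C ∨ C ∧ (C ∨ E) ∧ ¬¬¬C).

E ∧ (¬C ∧ C ∨ C ∧ C ∨ C ∧ ¬¬¬C) ∨ ¬E ∧ (C ∨ C ∧ (C ∨ E) ∧ ¬¬¬C)
= E ∧ (¬C ∧ C ∨ C ∧ C ∨ C ∧ ¬¬¬C) ∨ ¬E ∧ (C ∨ C ∧ ¬¬¬C)   [absorption]
= E ∧ (C ∨ C ∧ ¬¬¬C) ∨ ¬E ∧ (C ∨ C ∧ ¬¬¬C)   [distribution]
= C ∨ C ∧ ¬¬¬C   [distribution]
= C ∨ C ∧ ¬C   [double negation]
= C   [complement / identity]

C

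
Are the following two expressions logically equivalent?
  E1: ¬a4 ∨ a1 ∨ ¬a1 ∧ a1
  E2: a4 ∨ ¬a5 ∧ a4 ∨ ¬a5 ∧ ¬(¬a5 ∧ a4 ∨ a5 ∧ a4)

No

E1: ¬a4 ∨ a1 ∨ ¬a1 ∧ a1
    = ¬a4 ∨ a1   (complement / identity)
E2: a4 ∨ ¬a5 ∧ a4 ∨ ¬a5 ∧ ¬(¬a5 ∧ a4 ∨ a5 ∧ a4)
    = a4 ∨ ¬a5 ∧ a4 ∨ ¬a5 ∧ ¬a4   (distribution)
    = a4 ∨ ¬a5   (distribution)
These differ: at a1=0, a4=1, a5=1, E1 = 0 but E2 = 1.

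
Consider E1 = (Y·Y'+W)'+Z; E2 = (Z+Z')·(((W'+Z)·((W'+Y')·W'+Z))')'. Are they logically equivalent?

E1: (Y·Y'+W)'+Z
    = W'+Z   [complement / identity]
E2: (Z+Z')·(((W'+Z)·((W'+Y')·W'+Z))')'
    = (Z+Z')·(((W'+Z)·(W'+Z))')'   [absorption]
    = (Z+Z')·(W'+Z)·(W'+Z)   [double negation]
    = (Z+Z')·(W'+Z)   [idempotence]
    = W'+Z   [complement / identity]
Both reduce to W'+Z, so they are equivalent.

Yes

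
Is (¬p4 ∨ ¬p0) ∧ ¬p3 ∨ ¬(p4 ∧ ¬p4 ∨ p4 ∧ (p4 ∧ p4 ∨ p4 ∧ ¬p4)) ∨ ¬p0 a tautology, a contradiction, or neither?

(¬p4 ∨ ¬p0) ∧ ¬p3 ∨ ¬(p4 ∧ ¬p4 ∨ p4 ∧ (p4 ∧ p4 ∨ p4 ∧ ¬p4)) ∨ ¬p0
= (¬p4 ∨ ¬p0) ∧ ¬p3 ∨ ¬(p4 ∧ ¬p4 ∨ p4 ∧ p4) ∨ ¬p0   [distribution]
= (¬p4 ∨ ¬p0) ∧ ¬p3 ∨ ¬p4 ∨ ¬p0   [distribution]
= ¬p4 ∨ ¬p0   [absorption]
This depends on p0, p4, so it is not a constant.

neither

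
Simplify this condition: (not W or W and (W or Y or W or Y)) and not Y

(not W or W and (W or Y or W or Y)) and not Y
= (not W or W and (W or Y)) and not Y   (idempotence)
= (not W or W) and not Y   (absorption)
= not Y   (complement / identity)

not Y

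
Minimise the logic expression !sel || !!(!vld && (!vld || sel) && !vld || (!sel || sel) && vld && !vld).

!sel || !!(!vld && (!vld || sel) && !vld || (!sel || sel) && vld && !vld)
= !sel || !!(!vld && (!vld || sel) && !vld || vld && !vld)   — complement / identity
= !sel || !!(!vld && !vld || vld && !vld)   — absorption
= !sel || !!!vld   — distribution
= !sel || !vld   — double negation

!sel || !vld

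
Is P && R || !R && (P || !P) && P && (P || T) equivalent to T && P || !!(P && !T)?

Yes

E1: P && R || !R && (P || !P) && P && (P || T)
    = P && R || !R && (P || !P) && P   (absorption)
    = P && R || !R && P   (complement / identity)
    = P   (distribution)
E2: T && P || !!(P && !T)
    = T && P || P && !T   (double negation)
    = P   (distribution)
Both reduce to P, so they are equivalent.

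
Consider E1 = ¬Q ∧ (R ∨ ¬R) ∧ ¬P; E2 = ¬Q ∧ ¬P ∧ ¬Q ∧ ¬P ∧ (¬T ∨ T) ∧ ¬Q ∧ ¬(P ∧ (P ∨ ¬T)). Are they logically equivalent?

E1: ¬Q ∧ (R ∨ ¬R) ∧ ¬P
    = ¬Q ∧ ¬P   (complement / identity)
E2: ¬Q ∧ ¬P ∧ ¬Q ∧ ¬P ∧ (¬T ∨ T) ∧ ¬Q ∧ ¬(P ∧ (P ∨ ¬T))
    = ¬Q ∧ ¬P ∧ (¬T ∨ T) ∧ ¬Q ∧ ¬(P ∧ (P ∨ ¬T))   (idempotence)
    = ¬Q ∧ ¬P ∧ (¬T ∨ T) ∧ ¬Q ∧ ¬P   (absorption)
    = ¬Q ∧ ¬P ∧ ¬Q ∧ ¬P   (complement / identity)
    = ¬Q ∧ ¬P   (idempotence)
Both reduce to ¬Q ∧ ¬P, so they are equivalent.

Yes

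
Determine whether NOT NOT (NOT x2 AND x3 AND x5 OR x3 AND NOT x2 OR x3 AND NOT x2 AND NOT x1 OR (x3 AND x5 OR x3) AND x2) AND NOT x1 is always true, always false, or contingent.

NOT NOT (NOT x2 AND x3 AND x5 OR x3 AND NOT x2 OR x3 AND NOT x2 AND NOT x1 OR (x3 AND x5 OR x3) AND x2) AND NOT x1
= NOT NOT (NOT x2 AND x3 AND x5 OR x3 AND NOT x2 OR (x3 AND x5 OR x3) AND x2) AND NOT x1   (absorption)
= (NOT x2 AND x3 AND x5 OR x3 AND NOT x2 OR (x3 AND x5 OR x3) AND x2) AND NOT x1   (double negation)
= (NOT x2 AND (x3 AND x5 OR x3) OR (x3 AND x5 OR x3) AND x2) AND NOT x1   (distribution)
= (x3 AND x5 OR x3) AND NOT x1   (distribution)
= x3 AND NOT x1   (absorption)
This depends on x1, x3, so it is not a constant.

contingent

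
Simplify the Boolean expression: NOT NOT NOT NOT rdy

NOT NOT NOT NOT rdy
= NOT NOT rdy   (double negation)
= rdy   (double negation)

rdy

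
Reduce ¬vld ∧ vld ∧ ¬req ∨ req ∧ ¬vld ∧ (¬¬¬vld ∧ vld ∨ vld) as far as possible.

¬vld ∧ vld ∧ ¬req ∨ req ∧ ¬vld ∧ (¬¬¬vld ∧ vld ∨ vld)
= ¬vld ∧ vld ∧ ¬req ∨ req ∧ ¬vld ∧ (¬vld ∧ vld ∨ vld)   — double negation
= ¬vld ∧ vld ∧ ¬req ∨ req ∧ ¬vld ∧ vld   — complement / identity
= ¬vld ∧ vld   — distribution
= False   — complement

False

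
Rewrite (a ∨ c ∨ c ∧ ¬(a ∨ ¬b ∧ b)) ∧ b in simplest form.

(a ∨ c ∨ c ∧ ¬(a ∨ ¬b ∧ b)) ∧ b
= (a ∨ c ∨ c ∧ ¬a) ∧ b
= (a ∨ c) ∧ b

(a ∨ c) ∧ b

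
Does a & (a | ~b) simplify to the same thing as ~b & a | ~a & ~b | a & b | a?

No

E1: a & (a | ~b)
    = a   (absorption)
E2: ~b & a | ~a & ~b | a & b | a
    = ~b | a & b | a   (distribution)
    = ~b | a   (absorption)
These differ: at a=0, b=0, E1 = 0 but E2 = 1.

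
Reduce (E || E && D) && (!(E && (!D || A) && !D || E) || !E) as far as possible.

false

(E || E && D) && (!(E && (!D || A) && !D || E) || !E)
= E && (!(E && (!D || A) && !D || E) || !E)   [absorption]
= E && (!(E && !D || E) || !E)   [absorption]
= E && (!E || !E)   [absorption]
= E && !E   [idempotence]
= false   [complement]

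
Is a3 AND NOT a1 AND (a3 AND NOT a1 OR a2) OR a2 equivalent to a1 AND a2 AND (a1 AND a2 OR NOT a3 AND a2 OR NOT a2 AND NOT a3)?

E1: a3 AND NOT a1 AND (a3 AND NOT a1 OR a2) OR a2
    = a3 AND NOT a1 OR a2   [absorption]
E2: a1 AND a2 AND (a1 AND a2 OR NOT a3 AND a2 OR NOT a2 AND NOT a3)
    = a1 AND a2 AND (a1 AND a2 OR NOT a3)   [distribution]
    = a1 AND a2   [absorption]
These differ: at a1=0, a2=1, a3=1, E1 = 1 but E2 = 0.

No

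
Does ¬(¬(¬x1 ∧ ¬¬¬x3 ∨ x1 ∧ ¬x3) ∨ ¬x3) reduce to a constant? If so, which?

yes, False

¬(¬(¬x1 ∧ ¬¬¬x3 ∨ x1 ∧ ¬x3) ∨ ¬x3)
= ¬(¬(¬x1 ∧ ¬x3 ∨ x1 ∧ ¬x3) ∨ ¬x3)   — double negation
= (¬x1 ∧ ¬x3 ∨ x1 ∧ ¬x3) ∧ x3   — De Morgan
= ¬x3 ∧ x3   — distribution
= False   — complement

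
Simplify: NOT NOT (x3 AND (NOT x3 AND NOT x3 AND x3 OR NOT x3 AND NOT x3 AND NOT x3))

FALSE

NOT NOT (x3 AND (NOT x3 AND NOT x3 AND x3 OR NOT x3 AND NOT x3 AND NOT x3))
= x3 AND (NOT x3 AND NOT x3 AND x3 OR NOT x3 AND NOT x3 AND NOT x3)   [double negation]
= x3 AND NOT x3 AND NOT x3   [distribution]
= x3 AND NOT x3   [idempotence]
= FALSE   [complement]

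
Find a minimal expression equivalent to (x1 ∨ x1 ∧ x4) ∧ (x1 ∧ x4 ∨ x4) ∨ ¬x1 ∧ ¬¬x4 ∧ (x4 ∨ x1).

x4

(x1 ∨ x1 ∧ x4) ∧ (x1 ∧ x4 ∨ x4) ∨ ¬x1 ∧ ¬¬x4 ∧ (x4 ∨ x1)
= x1 ∧ x4 ∨ x1 ∧ x4 ∨ ¬x1 ∧ ¬¬x4 ∧ (x4 ∨ x1)   (distribution)
= x1 ∧ x4 ∨ x1 ∧ x4 ∨ ¬x1 ∧ x4 ∧ (x4 ∨ x1)   (double negation)
= x1 ∧ x4 ∨ x1 ∧ x4 ∨ ¬x1 ∧ x4   (absorption)
= x1 ∧ x4 ∨ ¬x1 ∧ x4   (idempotence)
= x4   (distribution)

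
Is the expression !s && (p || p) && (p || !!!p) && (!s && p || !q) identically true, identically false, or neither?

!s && (p || p) && (p || !!!p) && (!s && p || !q)
= !s && (p && !!!p || p) && (!s && p || !q)   [distribution]
= !s && (p && !p || p) && (!s && p || !q)   [double negation]
= !s && p && (!s && p || !q)   [complement / identity]
= !s && p   [absorption]
This depends on p, s, so it is not a constant.

neither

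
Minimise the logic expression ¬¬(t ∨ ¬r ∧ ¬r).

¬¬(t ∨ ¬r ∧ ¬r)
= ¬¬(t ∨ ¬r)   (idempotence)
= t ∨ ¬r   (double negation)

t ∨ ¬r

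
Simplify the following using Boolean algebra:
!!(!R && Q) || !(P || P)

!!(!R && Q) || !(P || P)
= !!(!R && Q) || !P   — idempotence
= !R && Q || !P   — double negation

!R && Q || !P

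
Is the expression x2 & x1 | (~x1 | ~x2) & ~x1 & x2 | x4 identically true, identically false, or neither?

neither

x2 & x1 | (~x1 | ~x2) & ~x1 & x2 | x4
= x2 & x1 | ~x1 & x2 | x4
= x2 | x4
This depends on x2, x4, so it is not a constant.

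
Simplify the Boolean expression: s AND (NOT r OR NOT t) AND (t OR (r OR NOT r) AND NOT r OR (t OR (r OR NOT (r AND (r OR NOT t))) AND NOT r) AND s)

s AND NOT r

s AND (NOT r OR NOT t) AND (t OR (r OR NOT r) AND NOT r OR (t OR (r OR NOT (r AND (r OR NOT t))) AND NOT r) AND s)
= s AND (NOT r OR NOT t) AND (t OR (r OR NOT r) AND NOT r OR (t OR (r OR NOT r) AND NOT r) AND s)
= s AND (NOT r OR NOT t) AND (t OR (r OR NOT r) AND NOT r)
= s AND (NOT r OR NOT t) AND (t OR NOT r)
= s AND (NOT r OR NOT t AND t)
= s AND NOT r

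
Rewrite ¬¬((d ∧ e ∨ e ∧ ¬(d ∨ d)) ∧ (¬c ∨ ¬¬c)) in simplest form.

e

¬¬((d ∧ e ∨ e ∧ ¬(d ∨ d)) ∧ (¬c ∨ ¬¬c))
= ¬¬((d ∧ e ∨ e ∧ ¬d) ∧ (¬c ∨ ¬¬c))   (idempotence)
= ¬¬((d ∧ e ∨ e ∧ ¬d) ∧ (¬c ∨ c))   (double negation)
= ¬¬(d ∧ e ∨ e ∧ ¬d)   (complement / identity)
= ¬¬e   (distribution)
= e   (double negation)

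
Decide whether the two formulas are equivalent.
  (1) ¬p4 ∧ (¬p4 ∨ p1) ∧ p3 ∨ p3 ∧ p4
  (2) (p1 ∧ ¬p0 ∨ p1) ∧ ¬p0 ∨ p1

No

E1: ¬p4 ∧ (¬p4 ∨ p1) ∧ p3 ∨ p3 ∧ p4
    = ¬p4 ∧ p3 ∨ p3 ∧ p4
    = p3
E2: (p1 ∧ ¬p0 ∨ p1) ∧ ¬p0 ∨ p1
    = p1 ∧ ¬p0 ∨ p1
    = p1
These differ: at p0=0, p1=1, p3=0, p4=0, E1 = 0 but E2 = 1.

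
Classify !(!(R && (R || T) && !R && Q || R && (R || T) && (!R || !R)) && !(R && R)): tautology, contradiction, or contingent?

contingent

!(!(R && (R || T) && !R && Q || R && (R || T) && (!R || !R)) && !(R && R))
= !(!(R && (R || T) && !R && Q || R && (R || T) && !R) && !(R && R))   — idempotence
= !(!(R && (R || T) && !R) && !(R && R))   — absorption
= !(!(R && !R) && !(R && R))   — absorption
= R && !R || R && R   — De Morgan
= R   — distribution
This depends on R, so it is not a constant.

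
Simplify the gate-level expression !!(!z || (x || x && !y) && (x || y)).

!!(!z || (x || x && !y) && (x || y))
= !!(!z || x && (x || y))   — absorption
= !z || x && (x || y)   — double negation
= !z || x   — absorption

!z || x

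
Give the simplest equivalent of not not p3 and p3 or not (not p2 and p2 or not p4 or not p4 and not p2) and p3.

p3

not not p3 and p3 or not (not p2 and p2 or not p4 or not p4 and not p2) and p3
= not not p3 and p3 or not (not p2 and p2 or not p4) and p3   (absorption)
= p3 and p3 or not (not p2 and p2 or not p4) and p3   (double negation)
= p3 and p3 or not not p4 and p3   (complement / identity)
= (p3 or not not p4) and p3   (distribution)
= (p3 or p4) and p3   (double negation)
= p3   (absorption)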